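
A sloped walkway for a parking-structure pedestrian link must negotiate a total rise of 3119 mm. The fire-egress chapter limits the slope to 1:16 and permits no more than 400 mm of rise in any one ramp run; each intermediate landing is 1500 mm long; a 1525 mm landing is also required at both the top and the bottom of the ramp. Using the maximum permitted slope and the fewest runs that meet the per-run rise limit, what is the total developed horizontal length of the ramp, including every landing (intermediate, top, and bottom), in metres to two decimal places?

At most 400 each: 3119/400 = 7.80, giving 8 ramp runs. That means 7 intermediate landings.
Horizontal run for 3119 mm of rise at 1:16 is 3119 × 16 = 49904 mm.
Intermediate landings: 7 × 1500 = 10500 mm.
Top and bottom landings: 2 × 1525 = 3050 mm.
Total = 49904 + 10500 + 3050 = 63454 mm.
= 63.45 m.

63.45 m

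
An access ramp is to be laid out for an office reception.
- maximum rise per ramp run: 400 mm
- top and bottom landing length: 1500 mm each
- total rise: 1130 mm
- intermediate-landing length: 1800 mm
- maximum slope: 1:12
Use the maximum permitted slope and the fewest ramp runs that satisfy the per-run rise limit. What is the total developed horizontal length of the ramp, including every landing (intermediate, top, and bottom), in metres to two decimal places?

⌈1130/400⌉ = 3 ramp runs. That means 2 intermediate landings.
Horizontal run for 1130 mm of rise at 1:12 is 1130 × 12 = 13560 mm.
2 intermediate landings contribute 2 × 1800 = 3600 mm.
Top and bottom landings: 2 × 1500 = 3000 mm.
Total = 13560 + 3600 + 3000 = 20160 mm.
= 20.16 m.

20.16 m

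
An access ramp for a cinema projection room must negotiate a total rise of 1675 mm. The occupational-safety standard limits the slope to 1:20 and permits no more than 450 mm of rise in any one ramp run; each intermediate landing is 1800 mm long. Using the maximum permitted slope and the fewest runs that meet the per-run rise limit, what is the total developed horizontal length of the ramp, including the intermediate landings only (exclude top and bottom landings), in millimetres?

At most 450 each: 1675/450 = 3.72, giving 4 ramp runs. That means 3 intermediate landings.
Ramp run (horizontal) at 1:20: 1675 × 20 = 33500 mm.
3 intermediate landings contribute 3 × 1800 = 5400 mm.
Total developed length = 33500 + 5400 = 38900 mm.

38900 mm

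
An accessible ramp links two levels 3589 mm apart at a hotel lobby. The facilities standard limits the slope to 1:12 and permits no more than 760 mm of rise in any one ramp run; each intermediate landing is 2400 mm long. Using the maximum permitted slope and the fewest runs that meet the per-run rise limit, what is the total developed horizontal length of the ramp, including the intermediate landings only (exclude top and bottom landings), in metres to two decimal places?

52.67 m

At most 760 each: 3589/760 = 4.72, giving 5 ramp runs. That means 4 intermediate landings.
Horizontal run for 3589 mm of rise at 1:12 is 3589 × 12 = 43068 mm.
4 intermediate landings contribute 4 × 2400 = 9600 mm.
Total developed length = 43068 + 9600 = 52668 mm.
= 52.67 m.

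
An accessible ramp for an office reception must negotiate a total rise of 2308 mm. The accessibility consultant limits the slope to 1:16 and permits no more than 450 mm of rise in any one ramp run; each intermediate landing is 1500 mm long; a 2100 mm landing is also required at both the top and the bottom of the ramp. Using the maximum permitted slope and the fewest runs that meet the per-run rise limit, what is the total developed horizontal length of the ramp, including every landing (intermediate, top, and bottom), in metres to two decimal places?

⌈2308/450⌉ = 6 ramp runs. That means 5 intermediate landings.
Horizontal run for 2308 mm of rise at 1:16 is 2308 × 16 = 36928 mm.
5 intermediate landings contribute 5 × 1500 = 7500 mm.
Top and bottom landings: 2 × 2100 = 4200 mm.
Total = 36928 + 7500 + 4200 = 48628 mm.
= 48.63 m.

48.63 m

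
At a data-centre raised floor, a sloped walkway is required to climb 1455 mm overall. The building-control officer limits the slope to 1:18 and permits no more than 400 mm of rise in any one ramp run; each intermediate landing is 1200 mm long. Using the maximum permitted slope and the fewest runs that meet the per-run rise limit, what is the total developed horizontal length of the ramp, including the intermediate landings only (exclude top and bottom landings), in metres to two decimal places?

29.79 m

At most 400 each: 1455/400 = 3.64, giving 4 ramp runs. That means 3 intermediate landings.
Ramp run (horizontal) at 1:18: 1455 × 18 = 26190 mm.
3 intermediate landings contribute 3 × 1200 = 3600 mm.
Developed length = 26190 + 3600 = 29790 mm.
= 29.79 m.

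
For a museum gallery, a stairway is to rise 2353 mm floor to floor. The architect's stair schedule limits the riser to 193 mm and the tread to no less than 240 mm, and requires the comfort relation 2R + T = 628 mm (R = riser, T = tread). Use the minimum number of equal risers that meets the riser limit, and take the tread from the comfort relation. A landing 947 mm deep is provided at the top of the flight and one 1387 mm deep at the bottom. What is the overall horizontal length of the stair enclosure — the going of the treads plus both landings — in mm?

⌈2353/193⌉ = 13 risers.
Riser R = 2353 / 13 = 181 mm, within the 193 mm limit.
T = 628 − 2·181 = 266 mm, which satisfies the 240 mm minimum.
Treads = 13 − 1 = 12; going = 12 × 266 = 3192 mm.
Enclosure = 3192 + 947 + 1387 = 5526 mm.

5526 mm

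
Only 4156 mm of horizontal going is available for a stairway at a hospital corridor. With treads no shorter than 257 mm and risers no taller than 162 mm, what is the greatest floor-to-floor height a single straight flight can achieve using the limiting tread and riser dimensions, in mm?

2754 mm

4156 / 257 = 16.17, so 16 treads fit.
Risers = treads + 1 = 17.
Maximum height = 17 × 162 = 2754 mm.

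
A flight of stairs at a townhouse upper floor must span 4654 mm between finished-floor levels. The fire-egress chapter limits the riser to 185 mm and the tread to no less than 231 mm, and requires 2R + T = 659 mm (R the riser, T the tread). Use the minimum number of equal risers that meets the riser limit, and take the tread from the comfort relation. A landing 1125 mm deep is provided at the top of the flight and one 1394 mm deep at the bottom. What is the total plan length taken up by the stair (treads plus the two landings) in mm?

10044 mm

4654 / 185 = 25.16, so 26 risers are needed.
Riser R = 4654 / 26 = 179 mm, within the 185 mm limit.
T = 659 − 2·179 = 301 mm, which satisfies the 231 mm minimum.
26 risers give 25 treads; going = 25 × 301 = 7525 mm.
Add landings: 7525 + 1125 + 1394 = 10044 mm.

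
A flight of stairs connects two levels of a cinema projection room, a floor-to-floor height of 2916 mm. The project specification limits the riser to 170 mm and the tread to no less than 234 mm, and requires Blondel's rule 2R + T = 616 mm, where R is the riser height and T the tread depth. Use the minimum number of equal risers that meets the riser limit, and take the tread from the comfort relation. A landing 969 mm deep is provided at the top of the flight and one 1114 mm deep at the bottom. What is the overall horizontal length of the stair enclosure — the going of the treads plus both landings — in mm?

2916 / 170 = 17.15, so 18 risers are needed.
R = 2916 ÷ 18 = 162 mm.
Tread T = 616 − 2 × 162 = 292 mm (≥ 234 mm).
Treads = 18 − 1 = 17; going = 17 × 292 = 4964 mm.
Add landings: 4964 + 969 + 1114 = 7047 mm.

7047 mm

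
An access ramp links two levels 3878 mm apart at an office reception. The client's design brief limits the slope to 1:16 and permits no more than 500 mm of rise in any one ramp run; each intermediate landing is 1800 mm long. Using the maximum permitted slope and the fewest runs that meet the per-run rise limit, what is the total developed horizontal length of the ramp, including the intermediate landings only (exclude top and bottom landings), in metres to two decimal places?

⌈3878/500⌉ = 8 ramp runs. That means 7 intermediate landings.
Ramp run (horizontal) at 1:16: 3878 × 16 = 62048 mm.
Intermediate landings: 7 × 1800 = 12600 mm.
Total developed length = 62048 + 12600 = 74648 mm.
= 74.65 m.

74.65 m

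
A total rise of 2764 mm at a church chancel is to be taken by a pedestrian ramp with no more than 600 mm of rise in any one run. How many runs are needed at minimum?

5 runs

At most 600 each: 2764/600 = 4.61, giving 5 ramp runs.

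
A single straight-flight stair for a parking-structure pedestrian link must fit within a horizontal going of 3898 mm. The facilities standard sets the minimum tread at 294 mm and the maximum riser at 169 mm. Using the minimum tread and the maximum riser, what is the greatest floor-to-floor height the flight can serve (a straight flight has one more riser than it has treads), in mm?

2366 mm

3898 / 294 = 13.26, so 13 treads fit.
Risers = treads + 1 = 14.
Maximum height = 14 × 169 = 2366 mm.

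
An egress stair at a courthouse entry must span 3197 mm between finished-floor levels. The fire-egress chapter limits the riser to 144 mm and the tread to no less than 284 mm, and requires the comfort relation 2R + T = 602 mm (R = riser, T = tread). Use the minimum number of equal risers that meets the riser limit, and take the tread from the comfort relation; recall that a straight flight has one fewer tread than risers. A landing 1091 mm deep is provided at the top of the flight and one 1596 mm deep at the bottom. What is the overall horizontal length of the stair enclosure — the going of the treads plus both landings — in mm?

9815 mm

3197 / 144 = 22.20, so 23 risers are needed.
Each riser is 3197/23 = 139 mm (≤ 144 mm).
From 2R + T = 602: T = 602 − 278 = 324 mm.
Going = (23 − 1) × 324 = 7128 mm.
Enclosure = 7128 + 1091 + 1596 = 9815 mm.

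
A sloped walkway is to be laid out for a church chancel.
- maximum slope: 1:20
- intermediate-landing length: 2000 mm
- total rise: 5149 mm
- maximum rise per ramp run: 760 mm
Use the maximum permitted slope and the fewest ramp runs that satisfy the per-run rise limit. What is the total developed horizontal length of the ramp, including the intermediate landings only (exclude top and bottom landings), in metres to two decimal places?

114.98 m

5149 / 760 = 6.775 → round up to 7 ramp runs. That means 6 intermediate landings.
Ramp run (horizontal) at 1:20: 5149 × 20 = 102980 mm.
Intermediate landings: 6 × 2000 = 12000 mm.
Developed length = 102980 + 12000 = 114980 mm.
= 114.98 m.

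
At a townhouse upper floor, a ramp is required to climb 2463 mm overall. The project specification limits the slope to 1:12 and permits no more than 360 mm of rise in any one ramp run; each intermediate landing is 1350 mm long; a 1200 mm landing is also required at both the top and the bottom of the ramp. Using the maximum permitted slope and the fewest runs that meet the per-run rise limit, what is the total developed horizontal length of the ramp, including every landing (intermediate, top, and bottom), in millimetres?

2463 / 360 = 6.842 → round up to 7 ramp runs. That means 6 intermediate landings.
Horizontal run for 2463 mm of rise at 1:12 is 2463 × 12 = 29556 mm.
6 intermediate landings contribute 6 × 1350 = 8100 mm.
Top and bottom landings: 2 × 1200 = 2400 mm.
Total = 29556 + 8100 + 2400 = 40056 mm.

40056 mm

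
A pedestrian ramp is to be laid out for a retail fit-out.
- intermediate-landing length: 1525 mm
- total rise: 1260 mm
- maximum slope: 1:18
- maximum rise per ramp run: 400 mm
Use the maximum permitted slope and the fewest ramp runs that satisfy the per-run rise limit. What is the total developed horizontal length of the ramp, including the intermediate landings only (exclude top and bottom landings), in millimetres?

27255 mm

1260 / 400 = 3.15, so 4 ramp runs are needed. That means 3 intermediate landings.
Horizontal run for 1260 mm of rise at 1:18 is 1260 × 18 = 22680 mm.
3 intermediate landings contribute 3 × 1525 = 4575 mm.
Total developed length = 22680 + 4575 = 27255 mm.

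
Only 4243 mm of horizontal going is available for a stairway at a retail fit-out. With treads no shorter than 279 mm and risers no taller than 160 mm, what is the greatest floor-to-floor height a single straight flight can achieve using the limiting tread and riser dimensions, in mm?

2560 mm

Treads that fit: ⌊4243 / 279⌋ = 15.
Risers = treads + 1 = 16.
Maximum height = 16 × 160 = 2560 mm.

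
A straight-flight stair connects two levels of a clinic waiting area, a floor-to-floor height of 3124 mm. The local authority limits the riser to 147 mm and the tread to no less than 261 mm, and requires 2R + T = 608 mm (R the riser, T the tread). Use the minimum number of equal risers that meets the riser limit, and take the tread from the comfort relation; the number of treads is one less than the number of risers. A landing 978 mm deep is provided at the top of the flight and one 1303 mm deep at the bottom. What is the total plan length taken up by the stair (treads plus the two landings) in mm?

3124 / 147 = 21.252 → round up to 22 risers.
Each riser is 3124/22 = 142 mm (≤ 147 mm).
From 2R + T = 608: T = 608 − 284 = 324 mm.
22 risers give 21 treads; going = 21 × 324 = 6804 mm.
Enclosure = 6804 + 978 + 1303 = 9085 mm.

9085 mm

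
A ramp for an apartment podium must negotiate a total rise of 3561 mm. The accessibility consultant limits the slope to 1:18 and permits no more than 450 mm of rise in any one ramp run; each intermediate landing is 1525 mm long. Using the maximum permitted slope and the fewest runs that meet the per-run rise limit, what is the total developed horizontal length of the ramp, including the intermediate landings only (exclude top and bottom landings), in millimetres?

3561 / 450 = 7.913 → round up to 8 ramp runs. That means 7 intermediate landings.
Ramp run (horizontal) at 1:18: 3561 × 18 = 64098 mm.
Intermediate landings: 7 × 1525 = 10675 mm.
Developed length = 64098 + 10675 = 74773 mm.

74773 mm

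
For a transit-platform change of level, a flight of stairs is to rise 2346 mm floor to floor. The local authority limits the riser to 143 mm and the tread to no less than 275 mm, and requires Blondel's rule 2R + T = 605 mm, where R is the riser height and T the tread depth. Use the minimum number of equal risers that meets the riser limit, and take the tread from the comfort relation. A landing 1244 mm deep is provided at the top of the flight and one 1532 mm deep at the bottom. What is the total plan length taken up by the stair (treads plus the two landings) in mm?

8040 mm

⌈2346/143⌉ = 17 risers.
Riser R = 2346 / 17 = 138 mm, within the 143 mm limit.
From 2R + T = 605: T = 605 − 276 = 329 mm.
17 risers give 16 treads; going = 16 × 329 = 5264 mm.
Add landings: 5264 + 1244 + 1532 = 8040 mm.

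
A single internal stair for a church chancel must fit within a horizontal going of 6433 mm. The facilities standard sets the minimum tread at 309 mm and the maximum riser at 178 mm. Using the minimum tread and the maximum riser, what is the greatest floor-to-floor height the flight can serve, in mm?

Treads that fit: ⌊6433 / 309⌋ = 20.
Risers = treads + 1 = 21.
Maximum height = 21 × 178 = 3738 mm.

3738 mm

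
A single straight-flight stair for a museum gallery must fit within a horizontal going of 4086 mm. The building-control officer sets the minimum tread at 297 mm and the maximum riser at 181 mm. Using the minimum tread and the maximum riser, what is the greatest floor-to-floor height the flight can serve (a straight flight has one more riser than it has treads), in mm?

Treads that fit: ⌊4086 / 297⌋ = 13.
Risers = treads + 1 = 14.
Maximum height = 14 × 181 = 2534 mm.

2534 mm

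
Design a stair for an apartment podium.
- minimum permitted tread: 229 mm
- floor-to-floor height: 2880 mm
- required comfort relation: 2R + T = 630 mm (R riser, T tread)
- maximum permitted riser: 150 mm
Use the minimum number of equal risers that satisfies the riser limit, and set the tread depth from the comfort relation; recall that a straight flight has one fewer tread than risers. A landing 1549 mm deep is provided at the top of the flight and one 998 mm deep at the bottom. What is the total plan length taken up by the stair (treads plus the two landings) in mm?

⌈2880/150⌉ = 20 risers.
Each riser is 2880/20 = 144 mm (≤ 150 mm).
T = 630 − 2·144 = 342 mm, which satisfies the 229 mm minimum.
Treads = 20 − 1 = 19; going = 19 × 342 = 6498 mm.
Enclosure = 6498 + 1549 + 998 = 9045 mm.

9045 mm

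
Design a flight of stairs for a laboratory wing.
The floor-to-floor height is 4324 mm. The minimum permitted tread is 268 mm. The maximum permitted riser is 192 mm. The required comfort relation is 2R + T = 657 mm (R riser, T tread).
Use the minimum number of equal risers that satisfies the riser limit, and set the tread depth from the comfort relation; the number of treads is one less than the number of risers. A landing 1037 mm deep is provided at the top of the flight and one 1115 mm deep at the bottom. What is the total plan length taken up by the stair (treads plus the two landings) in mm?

8334 mm

4324 / 192 = 22.52, so 23 risers are needed.
R = 4324 ÷ 23 = 188 mm.
Tread T = 657 − 2 × 188 = 281 mm (≥ 268 mm).
Going = (23 − 1) × 281 = 6182 mm.
Enclosure = 6182 + 1037 + 1115 = 8334 mm.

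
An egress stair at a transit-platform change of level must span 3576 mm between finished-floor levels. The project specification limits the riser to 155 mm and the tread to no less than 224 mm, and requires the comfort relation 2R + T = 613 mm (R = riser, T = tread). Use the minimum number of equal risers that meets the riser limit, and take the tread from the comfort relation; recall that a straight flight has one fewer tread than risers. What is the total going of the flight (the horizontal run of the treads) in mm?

7245 mm

3576 / 155 = 23.071 → round up to 24 risers.
Each riser is 3576/24 = 149 mm (≤ 155 mm).
T = 613 − 2·149 = 315 mm, which satisfies the 224 mm minimum.
Going = (24 − 1) × 315 = 7245 mm.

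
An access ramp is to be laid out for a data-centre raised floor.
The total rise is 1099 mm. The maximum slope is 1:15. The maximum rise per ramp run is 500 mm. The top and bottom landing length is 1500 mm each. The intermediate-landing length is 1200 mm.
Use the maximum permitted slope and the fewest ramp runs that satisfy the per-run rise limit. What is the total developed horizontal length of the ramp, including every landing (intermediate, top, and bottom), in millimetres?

21885 mm

1099 / 500 = 2.20, so 3 ramp runs are needed. That means 2 intermediate landings.
Ramp run (horizontal) at 1:15: 1099 × 15 = 16485 mm.
Intermediate landings: 2 × 1200 = 2400 mm.
Top and bottom landings: 2 × 1500 = 3000 mm.
Total = 16485 + 2400 + 3000 = 21885 mm.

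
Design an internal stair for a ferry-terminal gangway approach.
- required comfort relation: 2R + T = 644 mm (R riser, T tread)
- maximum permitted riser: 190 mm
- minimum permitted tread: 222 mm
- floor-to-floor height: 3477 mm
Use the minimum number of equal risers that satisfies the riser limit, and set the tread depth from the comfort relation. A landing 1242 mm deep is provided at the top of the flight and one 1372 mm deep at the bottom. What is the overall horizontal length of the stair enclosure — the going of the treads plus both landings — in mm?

⌈3477/190⌉ = 19 risers.
Each riser is 3477/19 = 183 mm (≤ 190 mm).
T = 644 − 2·183 = 278 mm, which satisfies the 222 mm minimum.
Treads = 19 − 1 = 18; going = 18 × 278 = 5004 mm.
Enclosure = 5004 + 1242 + 1372 = 7618 mm.

7618 mm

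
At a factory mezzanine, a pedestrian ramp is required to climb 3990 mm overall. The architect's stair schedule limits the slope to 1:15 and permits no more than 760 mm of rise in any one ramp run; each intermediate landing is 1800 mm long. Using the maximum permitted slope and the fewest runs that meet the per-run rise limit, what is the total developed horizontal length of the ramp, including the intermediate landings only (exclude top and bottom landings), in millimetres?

⌈3990/760⌉ = 6 ramp runs. That means 5 intermediate landings.
Horizontal run for 3990 mm of rise at 1:15 is 3990 × 15 = 59850 mm.
Intermediate landings: 5 × 1800 = 9000 mm.
Total developed length = 59850 + 9000 = 68850 mm.

68850 mm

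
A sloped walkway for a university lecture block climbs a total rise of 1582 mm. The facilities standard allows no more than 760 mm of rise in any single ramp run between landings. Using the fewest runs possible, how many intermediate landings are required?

At most 760 each: 1582/760 = 2.08, giving 3 ramp runs.
3 runs are separated by 2 intermediate landings.

2 intermediate landings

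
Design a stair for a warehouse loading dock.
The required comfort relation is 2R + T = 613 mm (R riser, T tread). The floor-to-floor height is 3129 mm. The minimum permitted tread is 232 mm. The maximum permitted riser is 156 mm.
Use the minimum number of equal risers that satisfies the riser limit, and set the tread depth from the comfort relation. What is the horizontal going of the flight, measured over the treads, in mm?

6300 mm

At most 156 each: 3129/156 = 20.06, giving 21 risers.
Each riser is 3129/21 = 149 mm (≤ 156 mm).
T = 613 − 2·149 = 315 mm, which satisfies the 232 mm minimum.
Treads = 21 − 1 = 20; going = 20 × 315 = 6300 mm.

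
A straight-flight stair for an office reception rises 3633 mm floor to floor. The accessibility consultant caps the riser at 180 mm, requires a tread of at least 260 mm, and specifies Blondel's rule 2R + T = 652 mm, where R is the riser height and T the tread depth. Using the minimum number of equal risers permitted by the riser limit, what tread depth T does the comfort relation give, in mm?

At most 180 each: 3633/180 = 20.18, giving 21 risers.
R = 3633 ÷ 21 = 173 mm.
Tread T = 652 − 2 × 173 = 306 mm (≥ 260 mm).

306 mm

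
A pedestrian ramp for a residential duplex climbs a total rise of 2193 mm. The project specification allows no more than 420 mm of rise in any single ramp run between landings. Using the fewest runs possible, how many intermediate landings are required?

5 intermediate landings

At most 420 each: 2193/420 = 5.22, giving 6 ramp runs.
6 runs are separated by 5 intermediate landings.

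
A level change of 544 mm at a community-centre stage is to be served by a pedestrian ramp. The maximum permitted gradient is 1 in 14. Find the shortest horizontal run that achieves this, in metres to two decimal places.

7.62 m

At 1:14 the run is 14 × 544 = 7616 mm.
7616 mm = 7.62 m.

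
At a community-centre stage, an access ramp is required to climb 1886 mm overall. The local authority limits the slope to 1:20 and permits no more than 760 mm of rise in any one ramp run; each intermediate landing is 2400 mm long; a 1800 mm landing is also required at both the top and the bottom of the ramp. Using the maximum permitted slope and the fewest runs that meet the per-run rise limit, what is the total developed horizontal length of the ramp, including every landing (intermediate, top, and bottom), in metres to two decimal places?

46.12 m

1886 / 760 = 2.482 → round up to 3 ramp runs. That means 2 intermediate landings.
Ramp run (horizontal) at 1:20: 1886 × 20 = 37720 mm.
Intermediate landings: 2 × 2400 = 4800 mm.
Top and bottom landings: 2 × 1800 = 3600 mm.
Total = 37720 + 4800 + 3600 = 46120 mm.
= 46.12 m.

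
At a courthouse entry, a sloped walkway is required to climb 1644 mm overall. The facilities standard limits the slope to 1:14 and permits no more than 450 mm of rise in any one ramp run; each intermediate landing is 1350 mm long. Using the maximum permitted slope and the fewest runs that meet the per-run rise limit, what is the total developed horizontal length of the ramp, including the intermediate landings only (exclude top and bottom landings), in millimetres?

1644 / 450 = 3.65, so 4 ramp runs are needed. That means 3 intermediate landings.
Horizontal run for 1644 mm of rise at 1:14 is 1644 × 14 = 23016 mm.
Intermediate landings: 3 × 1350 = 4050 mm.
Developed length = 23016 + 4050 = 27066 mm.

27066 mm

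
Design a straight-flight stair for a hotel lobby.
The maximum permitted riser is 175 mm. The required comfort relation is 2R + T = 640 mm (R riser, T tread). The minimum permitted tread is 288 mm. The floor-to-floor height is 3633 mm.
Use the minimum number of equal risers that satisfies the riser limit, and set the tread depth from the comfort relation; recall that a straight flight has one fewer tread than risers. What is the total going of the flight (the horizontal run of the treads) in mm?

At most 175 each: 3633/175 = 20.76, giving 21 risers.
Each riser is 3633/21 = 173 mm (≤ 175 mm).
From 2R + T = 640: T = 640 − 346 = 294 mm.
Treads = 21 − 1 = 20; going = 20 × 294 = 5880 mm.

5880 mm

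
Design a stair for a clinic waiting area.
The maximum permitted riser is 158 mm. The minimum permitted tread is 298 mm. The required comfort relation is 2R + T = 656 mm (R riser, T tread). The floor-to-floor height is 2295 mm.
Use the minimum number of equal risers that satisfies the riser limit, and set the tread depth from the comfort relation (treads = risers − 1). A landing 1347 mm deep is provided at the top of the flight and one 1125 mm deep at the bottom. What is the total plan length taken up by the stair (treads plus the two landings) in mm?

7372 mm

2295 / 158 = 14.53, so 15 risers are needed.
R = 2295 ÷ 15 = 153 mm.
From 2R + T = 656: T = 656 − 306 = 350 mm.
Going = (15 − 1) × 350 = 4900 mm.
Enclosure = 4900 + 1347 + 1125 = 7372 mm.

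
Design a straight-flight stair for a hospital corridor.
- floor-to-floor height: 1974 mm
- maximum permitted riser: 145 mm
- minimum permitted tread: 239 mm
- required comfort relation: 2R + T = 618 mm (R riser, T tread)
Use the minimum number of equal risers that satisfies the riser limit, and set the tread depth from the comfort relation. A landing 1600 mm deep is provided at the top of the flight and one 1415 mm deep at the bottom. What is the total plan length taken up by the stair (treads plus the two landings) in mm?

1974 / 145 = 13.61, so 14 risers are needed.
Each riser is 1974/14 = 141 mm (≤ 145 mm).
T = 618 − 2·141 = 336 mm, which satisfies the 239 mm minimum.
14 risers give 13 treads; going = 13 × 336 = 4368 mm.
Enclosure = 4368 + 1600 + 1415 = 7383 mm.

7383 mm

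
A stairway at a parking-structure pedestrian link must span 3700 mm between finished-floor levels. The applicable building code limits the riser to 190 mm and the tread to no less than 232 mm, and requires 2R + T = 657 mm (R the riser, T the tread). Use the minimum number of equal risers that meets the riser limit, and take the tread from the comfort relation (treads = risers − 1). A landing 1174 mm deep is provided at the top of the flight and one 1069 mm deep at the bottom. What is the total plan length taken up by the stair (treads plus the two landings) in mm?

3700 / 190 = 19.47, so 20 risers are needed.
R = 3700 ÷ 20 = 185 mm.
Tread T = 657 − 2 × 185 = 287 mm (≥ 232 mm).
Going = (20 − 1) × 287 = 5453 mm.
Add landings: 5453 + 1174 + 1069 = 7696 mm.

7696 mm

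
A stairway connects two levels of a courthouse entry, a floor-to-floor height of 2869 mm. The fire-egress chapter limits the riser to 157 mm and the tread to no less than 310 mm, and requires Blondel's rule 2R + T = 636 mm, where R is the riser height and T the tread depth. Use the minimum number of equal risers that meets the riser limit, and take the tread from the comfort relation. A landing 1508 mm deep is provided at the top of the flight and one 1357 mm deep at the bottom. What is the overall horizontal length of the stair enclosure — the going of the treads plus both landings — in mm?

⌈2869/157⌉ = 19 risers.
R = 2869 ÷ 19 = 151 mm.
Tread T = 636 − 2 × 151 = 334 mm (≥ 310 mm).
Treads = 19 − 1 = 18; going = 18 × 334 = 6012 mm.
Enclosure = 6012 + 1508 + 1357 = 8877 mm.

8877 mm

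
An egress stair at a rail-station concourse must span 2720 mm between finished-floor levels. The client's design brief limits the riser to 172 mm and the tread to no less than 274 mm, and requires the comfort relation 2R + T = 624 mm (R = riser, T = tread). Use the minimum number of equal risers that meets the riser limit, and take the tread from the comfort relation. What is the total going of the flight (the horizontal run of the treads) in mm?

2720 / 172 = 15.81, so 16 risers are needed.
Each riser is 2720/16 = 170 mm (≤ 172 mm).
From 2R + T = 624: T = 624 − 340 = 284 mm.
Treads = 16 − 1 = 15; going = 15 × 284 = 4260 mm.

4260 mm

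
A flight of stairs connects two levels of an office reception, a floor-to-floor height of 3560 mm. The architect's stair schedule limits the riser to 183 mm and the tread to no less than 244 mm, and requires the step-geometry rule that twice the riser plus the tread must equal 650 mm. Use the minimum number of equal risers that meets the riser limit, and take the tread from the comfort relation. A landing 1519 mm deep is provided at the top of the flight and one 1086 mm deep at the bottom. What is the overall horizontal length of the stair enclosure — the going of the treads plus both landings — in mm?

At most 183 each: 3560/183 = 19.45, giving 20 risers.
Riser R = 3560 / 20 = 178 mm, within the 183 mm limit.
Tread T = 650 − 2 × 178 = 294 mm (≥ 244 mm).
20 risers give 19 treads; going = 19 × 294 = 5586 mm.
Add landings: 5586 + 1519 + 1086 = 8191 mm.

8191 mm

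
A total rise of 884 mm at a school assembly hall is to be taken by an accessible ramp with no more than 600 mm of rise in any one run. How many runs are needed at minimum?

2 runs

⌈884/600⌉ = 2 ramp runs.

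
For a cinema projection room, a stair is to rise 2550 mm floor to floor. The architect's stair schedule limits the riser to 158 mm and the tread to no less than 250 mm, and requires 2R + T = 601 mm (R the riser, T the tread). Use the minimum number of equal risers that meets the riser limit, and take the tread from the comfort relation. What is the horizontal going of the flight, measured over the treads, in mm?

4816 mm

2550 / 158 = 16.14, so 17 risers are needed.
Each riser is 2550/17 = 150 mm (≤ 158 mm).
From 2R + T = 601: T = 601 − 300 = 301 mm.
Going = (17 − 1) × 301 = 4816 mm.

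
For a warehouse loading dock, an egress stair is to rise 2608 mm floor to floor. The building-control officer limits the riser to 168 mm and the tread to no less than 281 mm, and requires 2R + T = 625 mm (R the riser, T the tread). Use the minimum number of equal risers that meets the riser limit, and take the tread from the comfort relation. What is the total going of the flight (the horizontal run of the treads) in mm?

4485 mm

2608 / 168 = 15.524 → round up to 16 risers.
R = 2608 ÷ 16 = 163 mm.
Tread T = 625 − 2 × 163 = 299 mm (≥ 281 mm).
16 risers give 15 treads; going = 15 × 299 = 4485 mm.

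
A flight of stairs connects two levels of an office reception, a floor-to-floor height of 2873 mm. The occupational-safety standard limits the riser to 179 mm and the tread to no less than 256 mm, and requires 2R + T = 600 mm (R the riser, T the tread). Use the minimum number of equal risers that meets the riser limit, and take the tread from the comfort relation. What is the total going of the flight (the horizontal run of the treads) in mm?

4192 mm

2873 / 179 = 16.050 → round up to 17 risers.
R = 2873 ÷ 17 = 169 mm.
T = 600 − 2·169 = 262 mm, which satisfies the 256 mm minimum.
Treads = 17 − 1 = 16; going = 16 × 262 = 4192 mm.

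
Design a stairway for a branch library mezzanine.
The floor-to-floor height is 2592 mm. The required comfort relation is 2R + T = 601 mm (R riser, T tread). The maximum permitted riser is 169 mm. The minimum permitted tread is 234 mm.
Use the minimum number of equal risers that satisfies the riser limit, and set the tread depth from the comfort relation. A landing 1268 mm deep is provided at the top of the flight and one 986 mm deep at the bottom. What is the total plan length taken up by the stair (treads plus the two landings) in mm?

2592 / 169 = 15.337 → round up to 16 risers.
Riser R = 2592 / 16 = 162 mm, within the 169 mm limit.
Tread T = 601 − 2 × 162 = 277 mm (≥ 234 mm).
Treads = 16 − 1 = 15; going = 15 × 277 = 4155 mm.
Enclosure = 4155 + 1268 + 986 = 6409 mm.

6409 mm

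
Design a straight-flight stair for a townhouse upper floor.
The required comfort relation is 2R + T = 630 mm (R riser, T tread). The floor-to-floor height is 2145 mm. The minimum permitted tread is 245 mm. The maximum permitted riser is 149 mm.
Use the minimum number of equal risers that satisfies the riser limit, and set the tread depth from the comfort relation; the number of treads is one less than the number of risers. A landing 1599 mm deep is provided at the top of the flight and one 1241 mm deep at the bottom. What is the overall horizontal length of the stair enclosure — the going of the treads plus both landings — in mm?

7656 mm

At most 149 each: 2145/149 = 14.40, giving 15 risers.
R = 2145 ÷ 15 = 143 mm.
From 2R + T = 630: T = 630 − 286 = 344 mm.
Treads = 15 − 1 = 14; going = 14 × 344 = 4816 mm.
Enclosure = 4816 + 1599 + 1241 = 7656 mm.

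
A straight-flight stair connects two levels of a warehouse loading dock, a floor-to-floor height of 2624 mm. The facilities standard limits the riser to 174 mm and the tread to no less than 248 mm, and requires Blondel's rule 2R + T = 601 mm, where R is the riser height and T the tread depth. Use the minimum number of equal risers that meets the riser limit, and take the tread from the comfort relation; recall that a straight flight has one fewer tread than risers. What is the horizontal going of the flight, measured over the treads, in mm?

4095 mm

⌈2624/174⌉ = 16 risers.
Riser R = 2624 / 16 = 164 mm, within the 174 mm limit.
Tread T = 601 − 2 × 164 = 273 mm (≥ 248 mm).
Going = (16 − 1) × 273 = 4095 mm.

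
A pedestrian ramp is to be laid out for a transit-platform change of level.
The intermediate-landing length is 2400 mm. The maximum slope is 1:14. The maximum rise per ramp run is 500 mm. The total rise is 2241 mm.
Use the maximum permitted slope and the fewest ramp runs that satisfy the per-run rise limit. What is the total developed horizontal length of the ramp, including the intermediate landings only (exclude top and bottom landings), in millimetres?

40974 mm

2241 / 500 = 4.48, so 5 ramp runs are needed. That means 4 intermediate landings.
Ramp run (horizontal) at 1:14: 2241 × 14 = 31374 mm.
Intermediate landings: 4 × 2400 = 9600 mm.
Developed length = 31374 + 9600 = 40974 mm.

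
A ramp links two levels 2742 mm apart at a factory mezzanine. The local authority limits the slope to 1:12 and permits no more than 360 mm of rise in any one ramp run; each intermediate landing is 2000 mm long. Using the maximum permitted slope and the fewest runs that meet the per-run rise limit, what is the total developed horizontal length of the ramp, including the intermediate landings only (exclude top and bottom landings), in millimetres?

46904 mm

At most 360 each: 2742/360 = 7.62, giving 8 ramp runs. That means 7 intermediate landings.
Ramp run (horizontal) at 1:12: 2742 × 12 = 32904 mm.
7 intermediate landings contribute 7 × 2000 = 14000 mm.
Total developed length = 32904 + 14000 = 46904 mm.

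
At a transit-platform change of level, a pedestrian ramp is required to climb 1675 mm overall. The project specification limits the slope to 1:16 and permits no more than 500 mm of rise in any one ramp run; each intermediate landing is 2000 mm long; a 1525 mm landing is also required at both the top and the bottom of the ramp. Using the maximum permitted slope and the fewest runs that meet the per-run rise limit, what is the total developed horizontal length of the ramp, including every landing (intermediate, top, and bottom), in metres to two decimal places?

35.85 m

⌈1675/500⌉ = 4 ramp runs. That means 3 intermediate landings.
Ramp run (horizontal) at 1:16: 1675 × 16 = 26800 mm.
Intermediate landings: 3 × 2000 = 6000 mm.
Top and bottom landings: 2 × 1525 = 3050 mm.
Total = 26800 + 6000 + 3050 = 35850 mm.
= 35.85 m.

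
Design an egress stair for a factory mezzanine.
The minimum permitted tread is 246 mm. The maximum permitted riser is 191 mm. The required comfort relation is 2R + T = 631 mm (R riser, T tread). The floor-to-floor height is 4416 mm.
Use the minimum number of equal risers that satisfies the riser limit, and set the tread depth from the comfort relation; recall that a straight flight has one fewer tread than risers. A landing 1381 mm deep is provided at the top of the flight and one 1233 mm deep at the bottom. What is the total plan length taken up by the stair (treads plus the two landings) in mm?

8663 mm

4416 / 191 = 23.120 → round up to 24 risers.
R = 4416 ÷ 24 = 184 mm.
From 2R + T = 631: T = 631 − 368 = 263 mm.
24 risers give 23 treads; going = 23 × 263 = 6049 mm.
Enclosure = 6049 + 1381 + 1233 = 8663 mm.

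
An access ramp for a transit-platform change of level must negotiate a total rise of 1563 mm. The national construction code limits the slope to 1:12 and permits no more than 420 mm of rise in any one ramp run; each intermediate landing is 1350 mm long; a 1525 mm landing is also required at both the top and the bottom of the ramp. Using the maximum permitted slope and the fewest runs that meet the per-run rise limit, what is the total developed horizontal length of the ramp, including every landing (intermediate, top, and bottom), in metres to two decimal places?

25.86 m

1563 / 420 = 3.72, so 4 ramp runs are needed. That means 3 intermediate landings.
Ramp run (horizontal) at 1:12: 1563 × 12 = 18756 mm.
3 intermediate landings contribute 3 × 1350 = 4050 mm.
Top and bottom landings: 2 × 1525 = 3050 mm.
Total = 18756 + 4050 + 3050 = 25856 mm.
= 25.86 m.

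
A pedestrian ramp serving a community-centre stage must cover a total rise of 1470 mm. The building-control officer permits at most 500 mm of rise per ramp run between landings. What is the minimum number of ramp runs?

1470 / 500 = 2.940 → round up to 3 ramp runs.

3 runs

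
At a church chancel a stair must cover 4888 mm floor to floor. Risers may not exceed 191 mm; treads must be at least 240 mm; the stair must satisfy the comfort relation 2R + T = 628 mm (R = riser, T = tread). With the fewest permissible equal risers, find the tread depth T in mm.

4888 / 191 = 25.592 → round up to 26 risers.
R = 4888 ÷ 26 = 188 mm.
Tread T = 628 − 2 × 188 = 252 mm (≥ 240 mm).

252 mm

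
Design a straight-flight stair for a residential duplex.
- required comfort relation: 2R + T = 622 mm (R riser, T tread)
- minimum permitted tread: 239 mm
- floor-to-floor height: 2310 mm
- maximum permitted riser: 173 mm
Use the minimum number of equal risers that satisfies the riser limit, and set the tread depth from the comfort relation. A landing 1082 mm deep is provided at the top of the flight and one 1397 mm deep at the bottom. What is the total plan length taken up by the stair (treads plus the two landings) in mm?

⌈2310/173⌉ = 14 risers.
R = 2310 ÷ 14 = 165 mm.
T = 622 − 2·165 = 292 mm, which satisfies the 239 mm minimum.
14 risers give 13 treads; going = 13 × 292 = 3796 mm.
Enclosure = 3796 + 1082 + 1397 = 6275 mm.

6275 mm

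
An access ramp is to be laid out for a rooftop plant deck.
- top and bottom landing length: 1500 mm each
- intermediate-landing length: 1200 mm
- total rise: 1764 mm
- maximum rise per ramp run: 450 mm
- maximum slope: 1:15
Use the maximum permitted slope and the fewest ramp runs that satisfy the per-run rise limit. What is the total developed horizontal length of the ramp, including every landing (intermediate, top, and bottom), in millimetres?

⌈1764/450⌉ = 4 ramp runs. That means 3 intermediate landings.
Horizontal run for 1764 mm of rise at 1:15 is 1764 × 15 = 26460 mm.
3 intermediate landings contribute 3 × 1200 = 3600 mm.
Top and bottom landings: 2 × 1500 = 3000 mm.
Total = 26460 + 3600 + 3000 = 33060 mm.

33060 mm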